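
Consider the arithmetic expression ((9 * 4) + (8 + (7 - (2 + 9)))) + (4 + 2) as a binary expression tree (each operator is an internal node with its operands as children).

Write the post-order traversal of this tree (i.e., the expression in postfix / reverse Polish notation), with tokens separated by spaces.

9 4 * 8 7 2 9 + - + + 4 2 + +

Post-order on an expression tree gives postfix notation: for each operator, emit left operand, right operand, then the operator.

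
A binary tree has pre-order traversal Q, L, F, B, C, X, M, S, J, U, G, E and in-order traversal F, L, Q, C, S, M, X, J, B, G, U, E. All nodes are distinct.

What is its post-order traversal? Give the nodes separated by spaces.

F L S M J X C G E U B Q

The first element of pre-order is the root; it splits in-order into left and right subtrees.
Root Q: left subtree has 2 nodes {F, L}, right has 9 {C, S, M, X, J, B, G, U, E}.
  Root L: left subtree has 1 node {F}, right has 0 { }.
  Root B: left subtree has 5 nodes {C, S, M, X, J}, right has 3 {G, U, E}.
    Root C: left subtree has 0 nodes { }, right has 4 {S, M, X, J}.
      Root X: left subtree has 2 nodes {S, M}, right has 1 {J}.
        Root M: left subtree has 1 node {S}, right has 0 { }.
    Root U: left subtree has 1 node {G}, right has 1 {E}.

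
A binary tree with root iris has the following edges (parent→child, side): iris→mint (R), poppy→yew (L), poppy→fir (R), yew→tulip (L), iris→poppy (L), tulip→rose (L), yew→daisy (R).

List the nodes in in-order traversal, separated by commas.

rose, tulip, yew, daisy, poppy, fir, iris, mint

In-order visits the left subtree, then the node, then the right subtree.
At iris: go left to poppy.
  At poppy: go left to yew.
    At yew: go left to tulip.
      At tulip: go left to rose.
        rose is a leaf — visit rose.
      Visit tulip.
      At tulip: no right child.
    Visit yew.
    At yew: go right to daisy.
      daisy is a leaf — visit daisy.
  Visit poppy.
  At poppy: go right to fir.
    fir is a leaf — visit fir.
Visit iris.
At iris: go right to mint.
  mint is a leaf — visit mint.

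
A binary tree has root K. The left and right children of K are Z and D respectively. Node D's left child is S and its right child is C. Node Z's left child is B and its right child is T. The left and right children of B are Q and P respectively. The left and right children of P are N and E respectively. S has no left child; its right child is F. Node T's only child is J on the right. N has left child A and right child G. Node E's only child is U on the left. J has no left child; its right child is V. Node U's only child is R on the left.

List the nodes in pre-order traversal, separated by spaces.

Pre-order visits the node, then its left subtree, then its right subtree.
Visit K.
At K: go left to Z.
  Visit Z.
  At Z: go left to B.
    Visit B.
    At B: go left to Q.
      Q is a leaf — visit Q.
    At B: go right to P.
      Visit P.
      At P: go left to N.
        Visit N.
        At N: go left to A.
          A is a leaf — visit A.
        At N: go right to G.
          G is a leaf — visit G.
      At P: go right to E.
        Visit E.
        At E: go left to U.
          Visit U.
          At U: go left to R.
            R is a leaf — visit R.
          At U: no right child.
        At E: no right child.
  At Z: go right to T.
    Visit T.
    At T: no left child.
    At T: go right to J.
      Visit J.
      At J: no left child.
      At J: go right to V.
        V is a leaf — visit V.
At K: go right to D.
  Visit D.
  At D: go left to S.
    Visit S.
    At S: no left child.
    At S: go right to F.
      F is a leaf — visit F.
  At D: go right to C.
    C is a leaf — visit C.

K Z B Q P N A G E U R T J V D S F C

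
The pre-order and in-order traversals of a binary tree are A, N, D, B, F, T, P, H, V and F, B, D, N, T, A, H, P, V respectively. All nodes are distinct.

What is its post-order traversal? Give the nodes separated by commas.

The first element of pre-order is the root; it splits in-order into left and right subtrees.
Root A: left subtree has 5 nodes {F, B, D, N, T}, right has 3 {H, P, V}.
  Root N: left subtree has 3 nodes {F, B, D}, right has 1 {T}.
    Root D: left subtree has 2 nodes {F, B}, right has 0 { }.
      Root B: left subtree has 1 node {F}, right has 0 { }.
  Root P: left subtree has 1 node {H}, right has 1 {V}.

F, B, D, T, N, H, V, P, A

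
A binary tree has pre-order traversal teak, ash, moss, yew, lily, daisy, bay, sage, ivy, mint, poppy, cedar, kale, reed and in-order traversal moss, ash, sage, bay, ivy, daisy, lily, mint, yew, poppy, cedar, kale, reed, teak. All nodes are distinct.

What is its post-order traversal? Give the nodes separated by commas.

moss, sage, ivy, bay, daisy, mint, lily, reed, kale, cedar, poppy, yew, ash, teak

The first element of pre-order is the root; it splits in-order into left and right subtrees.
Root teak: left subtree has 13 nodes {moss, ash, sage, bay, ivy, daisy, lily, mint, yew, poppy, cedar, kale, reed}, right has 0 { }.
  Root ash: left subtree has 1 node {moss}, right has 11 {sage, bay, ivy, daisy, lily, mint, yew, poppy, cedar, kale, reed}.
    Root yew: left subtree has 6 nodes {sage, bay, ivy, daisy, lily, mint}, right has 4 {poppy, cedar, kale, reed}.
      Root lily: left subtree has 4 nodes {sage, bay, ivy, daisy}, right has 1 {mint}.
        Root daisy: left subtree has 3 nodes {sage, bay, ivy}, right has 0 { }.
          Root bay: left subtree has 1 node {sage}, right has 1 {ivy}.
      Root poppy: left subtree has 0 nodes { }, right has 3 {cedar, kale, reed}.
        Root cedar: left subtree has 0 nodes { }, right has 2 {kale, reed}.
          Root kale: left subtree has 0 nodes { }, right has 1 {reed}.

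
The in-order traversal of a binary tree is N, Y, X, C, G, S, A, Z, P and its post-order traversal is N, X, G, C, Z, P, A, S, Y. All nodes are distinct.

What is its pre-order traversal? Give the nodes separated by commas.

Y, N, S, C, X, G, A, P, Z

The last element of post-order is the root; it splits in-order into left and right subtrees.
Root Y: left subtree has 1 node {N}, right has 7 {X, C, G, S, A, Z, P}.
  Root S: left subtree has 3 nodes {X, C, G}, right has 3 {A, Z, P}.
    Root C: left subtree has 1 node {X}, right has 1 {G}.
    Root A: left subtree has 0 nodes { }, right has 2 {Z, P}.
      Root P: left subtree has 1 node {Z}, right has 0 { }.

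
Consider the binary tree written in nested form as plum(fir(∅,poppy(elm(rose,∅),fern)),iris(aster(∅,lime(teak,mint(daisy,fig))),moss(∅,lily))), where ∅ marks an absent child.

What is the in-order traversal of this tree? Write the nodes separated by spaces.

In-order visits the left subtree, then the node, then the right subtree.
At plum: go left to fir.
  At fir: no left child.
  Visit fir.
  At fir: go right to poppy.
    At poppy: go left to elm.
      At elm: go left to rose.
        rose is a leaf — visit rose.
      Visit elm.
      At elm: no right child.
    Visit poppy.
    At poppy: go right to fern.
      fern is a leaf — visit fern.
Visit plum.
At plum: go right to iris.
  At iris: go left to aster.
    At aster: no left child.
    Visit aster.
    At aster: go right to lime.
      At lime: go left to teak.
        teak is a leaf — visit teak.
      Visit lime.
      At lime: go right to mint.
        At mint: go left to daisy.
          daisy is a leaf — visit daisy.
        Visit mint.
        At mint: go right to fig.
          fig is a leaf — visit fig.
  Visit iris.
  At iris: go right to moss.
    At moss: no left child.
    Visit moss.
    At moss: go right to lily.
      lily is a leaf — visit lily.

fir rose elm poppy fern plum aster teak lime daisy mint fig iris moss lily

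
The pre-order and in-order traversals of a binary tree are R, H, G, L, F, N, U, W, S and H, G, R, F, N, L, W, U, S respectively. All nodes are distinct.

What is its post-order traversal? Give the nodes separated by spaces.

G H N F W S U L R

The first element of pre-order is the root; it splits in-order into left and right subtrees.
Root R: left subtree has 2 nodes {H, G}, right has 6 {F, N, L, W, U, S}.
  Root H: left subtree has 0 nodes { }, right has 1 {G}.
  Root L: left subtree has 2 nodes {F, N}, right has 3 {W, U, S}.
    Root F: left subtree has 0 nodes { }, right has 1 {N}.
    Root U: left subtree has 1 node {W}, right has 1 {S}.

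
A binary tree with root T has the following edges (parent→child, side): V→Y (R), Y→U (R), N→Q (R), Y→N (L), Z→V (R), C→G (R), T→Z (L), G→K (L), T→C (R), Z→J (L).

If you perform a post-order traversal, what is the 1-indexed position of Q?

Post-order visits the left subtree, then the right subtree, then the node.
At T: go left to Z.
  At Z: go left to J.
    J is a leaf — visit J.
  At Z: go right to V.
    At V: no left child.
    At V: go right to Y.
      At Y: go left to N.
        At N: no left child.
        At N: go right to Q.
          Q is a leaf — visit Q.
        Visit N.
      At Y: go right to U.
        U is a leaf — visit U.
      Visit Y.
    Visit V.
  Visit Z.
At T: go right to C.
  At C: no left child.
  At C: go right to G.
    At G: go left to K.
      K is a leaf — visit K.
    At G: no right child.
    Visit G.
  Visit C.
Visit T.
Full post-order sequence: J, Q, N, U, Y, V, Z, K, G, C, T.

2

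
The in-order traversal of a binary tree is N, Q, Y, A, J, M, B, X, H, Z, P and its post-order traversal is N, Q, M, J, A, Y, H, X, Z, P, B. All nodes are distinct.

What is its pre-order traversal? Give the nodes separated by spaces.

B Y Q N A J M P Z X H

The last element of post-order is the root; it splits in-order into left and right subtrees.
Root B: left subtree has 6 nodes {N, Q, Y, A, J, M}, right has 4 {X, H, Z, P}.
  Root Y: left subtree has 2 nodes {N, Q}, right has 3 {A, J, M}.
    Root Q: left subtree has 1 node {N}, right has 0 { }.
    Root A: left subtree has 0 nodes { }, right has 2 {J, M}.
      Root J: left subtree has 0 nodes { }, right has 1 {M}.
  Root P: left subtree has 3 nodes {X, H, Z}, right has 0 { }.
    Root Z: left subtree has 2 nodes {X, H}, right has 0 { }.
      Root X: left subtree has 0 nodes { }, right has 1 {H}.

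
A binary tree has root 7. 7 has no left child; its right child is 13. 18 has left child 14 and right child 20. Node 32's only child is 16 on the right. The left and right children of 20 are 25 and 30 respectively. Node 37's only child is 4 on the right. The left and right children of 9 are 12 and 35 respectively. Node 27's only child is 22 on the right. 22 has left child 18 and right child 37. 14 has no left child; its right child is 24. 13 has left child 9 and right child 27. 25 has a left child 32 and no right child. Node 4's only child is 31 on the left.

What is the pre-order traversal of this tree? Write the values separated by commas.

7, 13, 9, 12, 35, 27, 22, 18, 14, 24, 20, 25, 32, 16, 30, 37, 4, 31

Pre-order visits the node, then its left subtree, then its right subtree.
Visit 7.
At 7: no left child.
At 7: go right to 13.
  Visit 13.
  At 13: go left to 9.
    Visit 9.
    At 9: go left to 12.
      12 is a leaf — visit 12.
    At 9: go right to 35.
      35 is a leaf — visit 35.
  At 13: go right to 27.
    Visit 27.
    At 27: no left child.
    At 27: go right to 22.
      Visit 22.
      At 22: go left to 18.
        Visit 18.
        At 18: go left to 14.
          Visit 14.
          At 14: no left child.
          At 14: go right to 24.
            24 is a leaf — visit 24.
        At 18: go right to 20.
          Visit 20.
          At 20: go left to 25.
            Visit 25.
            At 25: go left to 32.
              Visit 32.
              At 32: no left child.
              At 32: go right to 16.
                16 is a leaf — visit 16.
            At 25: no right child.
          At 20: go right to 30.
            30 is a leaf — visit 30.
      At 22: go right to 37.
        Visit 37.
        At 37: no left child.
        At 37: go right to 4.
          Visit 4.
          At 4: go left to 31.
            31 is a leaf — visit 31.
          At 4: no right child.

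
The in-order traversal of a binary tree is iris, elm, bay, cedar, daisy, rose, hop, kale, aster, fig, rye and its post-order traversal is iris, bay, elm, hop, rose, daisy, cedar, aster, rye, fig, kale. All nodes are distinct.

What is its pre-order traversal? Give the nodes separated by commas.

kale, cedar, elm, iris, bay, daisy, rose, hop, fig, aster, rye

The last element of post-order is the root; it splits in-order into left and right subtrees.
Root kale: left subtree has 7 nodes {iris, elm, bay, cedar, daisy, rose, hop}, right has 3 {aster, fig, rye}.
  Root cedar: left subtree has 3 nodes {iris, elm, bay}, right has 3 {daisy, rose, hop}.
    Root elm: left subtree has 1 node {iris}, right has 1 {bay}.
    Root daisy: left subtree has 0 nodes { }, right has 2 {rose, hop}.
      Root rose: left subtree has 0 nodes { }, right has 1 {hop}.
  Root fig: left subtree has 1 node {aster}, right has 1 {rye}.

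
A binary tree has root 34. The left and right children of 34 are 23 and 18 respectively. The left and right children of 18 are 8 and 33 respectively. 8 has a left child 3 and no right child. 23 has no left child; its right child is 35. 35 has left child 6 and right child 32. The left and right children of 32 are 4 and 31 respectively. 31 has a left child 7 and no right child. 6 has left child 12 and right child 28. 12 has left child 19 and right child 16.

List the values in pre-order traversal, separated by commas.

Pre-order visits the node, then its left subtree, then its right subtree.
Visit 34.
At 34: go left to 23.
  Visit 23.
  At 23: no left child.
  At 23: go right to 35.
    Visit 35.
    At 35: go left to 6.
      Visit 6.
      At 6: go left to 12.
        Visit 12.
        At 12: go left to 19.
          19 is a leaf — visit 19.
        At 12: go right to 16.
          16 is a leaf — visit 16.
      At 6: go right to 28.
        28 is a leaf — visit 28.
    At 35: go right to 32.
      Visit 32.
      At 32: go left to 4.
        4 is a leaf — visit 4.
      At 32: go right to 31.
        Visit 31.
        At 31: go left to 7.
          7 is a leaf — visit 7.
        At 31: no right child.
At 34: go right to 18.
  Visit 18.
  At 18: go left to 8.
    Visit 8.
    At 8: go left to 3.
      3 is a leaf — visit 3.
    At 8: no right child.
  At 18: go right to 33.
    33 is a leaf — visit 33.

34, 23, 35, 6, 12, 19, 16, 28, 32, 4, 31, 7, 18, 8, 3, 33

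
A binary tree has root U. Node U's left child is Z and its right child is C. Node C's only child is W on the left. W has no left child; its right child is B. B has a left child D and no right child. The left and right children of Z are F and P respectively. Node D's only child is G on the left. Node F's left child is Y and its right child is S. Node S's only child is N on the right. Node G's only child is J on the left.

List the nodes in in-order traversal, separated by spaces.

Y F S N Z P U W J G D B C

In-order visits the left subtree, then the node, then the right subtree.
At U: go left to Z.
  At Z: go left to F.
    At F: go left to Y.
      Y is a leaf — visit Y.
    Visit F.
    At F: go right to S.
      At S: no left child.
      Visit S.
      At S: go right to N.
        N is a leaf — visit N.
  Visit Z.
  At Z: go right to P.
    P is a leaf — visit P.
Visit U.
At U: go right to C.
  At C: go left to W.
    At W: no left child.
    Visit W.
    At W: go right to B.
      At B: go left to D.
        At D: go left to G.
          At G: go left to J.
            J is a leaf — visit J.
          Visit G.
          At G: no right child.
        Visit D.
        At D: no right child.
      Visit B.
      At B: no right child.
  Visit C.
  At C: no right child.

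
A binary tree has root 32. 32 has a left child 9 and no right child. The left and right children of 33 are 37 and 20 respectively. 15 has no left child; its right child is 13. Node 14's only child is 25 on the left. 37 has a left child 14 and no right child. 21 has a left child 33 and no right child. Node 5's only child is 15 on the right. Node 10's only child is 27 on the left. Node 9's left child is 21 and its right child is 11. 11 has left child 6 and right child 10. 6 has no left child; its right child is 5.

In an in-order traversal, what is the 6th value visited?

In-order visits the left subtree, then the node, then the right subtree.
At 32: go left to 9.
  At 9: go left to 21.
    At 21: go left to 33.
      At 33: go left to 37.
        At 37: go left to 14.
          At 14: go left to 25.
            25 is a leaf — visit 25.
          Visit 14.
          At 14: no right child.
        Visit 37.
        At 37: no right child.
      Visit 33.
      At 33: go right to 20.
        20 is a leaf — visit 20.
    Visit 21.
    At 21: no right child.
  Visit 9.
  At 9: go right to 11.
    At 11: go left to 6.
      At 6: no left child.
      Visit 6.
      At 6: go right to 5.
        At 5: no left child.
        Visit 5.
        At 5: go right to 15.
          At 15: no left child.
          Visit 15.
          At 15: go right to 13.
            13 is a leaf — visit 13.
    Visit 11.
    At 11: go right to 10.
      At 10: go left to 27.
        27 is a leaf — visit 27.
      Visit 10.
      At 10: no right child.
Visit 32.
At 32: no right child.
Full in-order sequence: 25, 14, 37, 33, 20, 21, 9, 6, 5, 15, 13, 11, 27, 10, 32.

21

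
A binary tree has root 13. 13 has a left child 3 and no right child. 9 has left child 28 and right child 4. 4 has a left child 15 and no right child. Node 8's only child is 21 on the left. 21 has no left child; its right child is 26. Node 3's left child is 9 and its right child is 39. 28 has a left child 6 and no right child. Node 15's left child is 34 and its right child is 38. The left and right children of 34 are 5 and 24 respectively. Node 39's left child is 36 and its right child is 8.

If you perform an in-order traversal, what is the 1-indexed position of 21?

13

In-order visits the left subtree, then the node, then the right subtree.
At 13: go left to 3.
  At 3: go left to 9.
    At 9: go left to 28.
      At 28: go left to 6.
        6 is a leaf — visit 6.
      Visit 28.
      At 28: no right child.
    Visit 9.
    At 9: go right to 4.
      At 4: go left to 15.
        At 15: go left to 34.
          At 34: go left to 5.
            5 is a leaf — visit 5.
          Visit 34.
          At 34: go right to 24.
            24 is a leaf — visit 24.
        Visit 15.
        At 15: go right to 38.
          38 is a leaf — visit 38.
      Visit 4.
      At 4: no right child.
  Visit 3.
  At 3: go right to 39.
    At 39: go left to 36.
      36 is a leaf — visit 36.
    Visit 39.
    At 39: go right to 8.
      At 8: go left to 21.
        At 21: no left child.
        Visit 21.
        At 21: go right to 26.
          26 is a leaf — visit 26.
      Visit 8.
      At 8: no right child.
Visit 13.
At 13: no right child.
Full in-order sequence: 6, 28, 9, 5, 34, 24, 15, 38, 4, 3, 36, 39, 21, 26, 8, 13.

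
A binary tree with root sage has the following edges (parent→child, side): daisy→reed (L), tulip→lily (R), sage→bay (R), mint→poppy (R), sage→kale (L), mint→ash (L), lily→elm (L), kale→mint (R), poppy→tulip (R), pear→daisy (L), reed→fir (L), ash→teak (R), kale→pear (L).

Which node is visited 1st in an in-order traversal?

fir

In-order visits the left subtree, then the node, then the right subtree.
At sage: go left to kale.
  At kale: go left to pear.
    At pear: go left to daisy.
      At daisy: go left to reed.
        At reed: go left to fir.
          fir is a leaf — visit fir.
        Visit reed.
        At reed: no right child.
      Visit daisy.
      At daisy: no right child.
    Visit pear.
    At pear: no right child.
  Visit kale.
  At kale: go right to mint.
    At mint: go left to ash.
      At ash: no left child.
      Visit ash.
      At ash: go right to teak.
        teak is a leaf — visit teak.
    Visit mint.
    At mint: go right to poppy.
      At poppy: no left child.
      Visit poppy.
      At poppy: go right to tulip.
        At tulip: no left child.
        Visit tulip.
        At tulip: go right to lily.
          At lily: go left to elm.
            elm is a leaf — visit elm.
          Visit lily.
          At lily: no right child.
Visit sage.
At sage: go right to bay.
  bay is a leaf — visit bay.
Full in-order sequence: fir, reed, daisy, pear, kale, ash, teak, mint, poppy, tulip, elm, lily, sage, bay.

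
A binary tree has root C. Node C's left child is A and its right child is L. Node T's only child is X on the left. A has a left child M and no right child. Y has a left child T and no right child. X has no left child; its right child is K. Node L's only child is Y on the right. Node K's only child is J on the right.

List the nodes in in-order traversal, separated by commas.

In-order visits the left subtree, then the node, then the right subtree.
At C: go left to A.
  At A: go left to M.
    M is a leaf — visit M.
  Visit A.
  At A: no right child.
Visit C.
At C: go right to L.
  At L: no left child.
  Visit L.
  At L: go right to Y.
    At Y: go left to T.
      At T: go left to X.
        At X: no left child.
        Visit X.
        At X: go right to K.
          At K: no left child.
          Visit K.
          At K: go right to J.
            J is a leaf — visit J.
      Visit T.
      At T: no right child.
    Visit Y.
    At Y: no right child.

M, A, C, L, X, K, J, T, Y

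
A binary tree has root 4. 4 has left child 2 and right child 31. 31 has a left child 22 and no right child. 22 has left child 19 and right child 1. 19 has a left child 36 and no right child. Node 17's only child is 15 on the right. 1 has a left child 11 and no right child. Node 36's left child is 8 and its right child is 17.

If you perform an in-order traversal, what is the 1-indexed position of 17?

5

In-order visits the left subtree, then the node, then the right subtree.
At 4: go left to 2.
  2 is a leaf — visit 2.
Visit 4.
At 4: go right to 31.
  At 31: go left to 22.
    At 22: go left to 19.
      At 19: go left to 36.
        At 36: go left to 8.
          8 is a leaf — visit 8.
        Visit 36.
        At 36: go right to 17.
          At 17: no left child.
          Visit 17.
          At 17: go right to 15.
            15 is a leaf — visit 15.
      Visit 19.
      At 19: no right child.
    Visit 22.
    At 22: go right to 1.
      At 1: go left to 11.
        11 is a leaf — visit 11.
      Visit 1.
      At 1: no right child.
  Visit 31.
  At 31: no right child.
Full in-order sequence: 2, 4, 8, 36, 17, 15, 19, 22, 11, 1, 31.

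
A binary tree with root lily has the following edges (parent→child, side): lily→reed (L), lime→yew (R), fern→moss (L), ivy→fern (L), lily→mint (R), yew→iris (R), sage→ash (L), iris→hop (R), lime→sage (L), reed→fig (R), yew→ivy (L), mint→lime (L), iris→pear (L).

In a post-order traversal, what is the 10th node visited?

iris

Post-order visits the left subtree, then the right subtree, then the node.
At lily: go left to reed.
  At reed: no left child.
  At reed: go right to fig.
    fig is a leaf — visit fig.
  Visit reed.
At lily: go right to mint.
  At mint: go left to lime.
    At lime: go left to sage.
      At sage: go left to ash.
        ash is a leaf — visit ash.
      At sage: no right child.
      Visit sage.
    At lime: go right to yew.
      At yew: go left to ivy.
        At ivy: go left to fern.
          At fern: go left to moss.
            moss is a leaf — visit moss.
          At fern: no right child.
          Visit fern.
        At ivy: no right child.
        Visit ivy.
      At yew: go right to iris.
        At iris: go left to pear.
          pear is a leaf — visit pear.
        At iris: go right to hop.
          hop is a leaf — visit hop.
        Visit iris.
      Visit yew.
    Visit lime.
  At mint: no right child.
  Visit mint.
Visit lily.
Full post-order sequence: fig, reed, ash, sage, moss, fern, ivy, pear, hop, iris, yew, lime, mint, lily.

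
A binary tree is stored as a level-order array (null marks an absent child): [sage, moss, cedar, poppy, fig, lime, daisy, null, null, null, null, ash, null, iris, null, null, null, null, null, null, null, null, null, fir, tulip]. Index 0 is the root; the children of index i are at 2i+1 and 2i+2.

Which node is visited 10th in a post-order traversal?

cedar

Post-order visits the left subtree, then the right subtree, then the node.
At sage: go left to moss.
  At moss: go left to poppy.
    poppy is a leaf — visit poppy.
  At moss: go right to fig.
    fig is a leaf — visit fig.
  Visit moss.
At sage: go right to cedar.
  At cedar: go left to lime.
    At lime: go left to ash.
      At ash: go left to fir.
        fir is a leaf — visit fir.
      At ash: go right to tulip.
        tulip is a leaf — visit tulip.
      Visit ash.
    At lime: no right child.
    Visit lime.
  At cedar: go right to daisy.
    At daisy: go left to iris.
      iris is a leaf — visit iris.
    At daisy: no right child.
    Visit daisy.
  Visit cedar.
Visit sage.
Full post-order sequence: poppy, fig, moss, fir, tulip, ash, lime, iris, daisy, cedar, sage.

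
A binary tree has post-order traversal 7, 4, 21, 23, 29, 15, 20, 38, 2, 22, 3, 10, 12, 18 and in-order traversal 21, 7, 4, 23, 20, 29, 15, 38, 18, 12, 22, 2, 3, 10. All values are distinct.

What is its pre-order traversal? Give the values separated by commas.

The last element of post-order is the root; it splits in-order into left and right subtrees.
Root 18: left subtree has 8 nodes {21, 7, 4, 23, 20, 29, 15, 38}, right has 5 {12, 22, 2, 3, 10}.
  Root 38: left subtree has 7 nodes {21, 7, 4, 23, 20, 29, 15}, right has 0 { }.
    Root 20: left subtree has 4 nodes {21, 7, 4, 23}, right has 2 {29, 15}.
      Root 23: left subtree has 3 nodes {21, 7, 4}, right has 0 { }.
        Root 21: left subtree has 0 nodes { }, right has 2 {7, 4}.
          Root 4: left subtree has 1 node {7}, right has 0 { }.
      Root 15: left subtree has 1 node {29}, right has 0 { }.
  Root 12: left subtree has 0 nodes { }, right has 4 {22, 2, 3, 10}.
    Root 10: left subtree has 3 nodes {22, 2, 3}, right has 0 { }.
      Root 3: left subtree has 2 nodes {22, 2}, right has 0 { }.
        Root 22: left subtree has 0 nodes { }, right has 1 {2}.

18, 38, 20, 23, 21, 4, 7, 15, 29, 12, 10, 3, 22, 2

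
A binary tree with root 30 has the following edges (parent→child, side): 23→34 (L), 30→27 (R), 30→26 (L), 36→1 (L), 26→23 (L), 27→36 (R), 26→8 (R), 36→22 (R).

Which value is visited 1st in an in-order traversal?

In-order visits the left subtree, then the node, then the right subtree.
At 30: go left to 26.
  At 26: go left to 23.
    At 23: go left to 34.
      34 is a leaf — visit 34.
    Visit 23.
    At 23: no right child.
  Visit 26.
  At 26: go right to 8.
    8 is a leaf — visit 8.
Visit 30.
At 30: go right to 27.
  At 27: no left child.
  Visit 27.
  At 27: go right to 36.
    At 36: go left to 1.
      1 is a leaf — visit 1.
    Visit 36.
    At 36: go right to 22.
      22 is a leaf — visit 22.
Full in-order sequence: 34, 23, 26, 8, 30, 27, 1, 36, 22.

34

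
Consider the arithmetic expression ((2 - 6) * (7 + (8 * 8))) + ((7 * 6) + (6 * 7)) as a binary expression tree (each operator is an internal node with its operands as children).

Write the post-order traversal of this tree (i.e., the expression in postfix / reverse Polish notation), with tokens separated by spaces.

Post-order on an expression tree gives postfix notation: for each operator, emit left operand, right operand, then the operator.

2 6 - 7 8 8 * + * 7 6 * 6 7 * + +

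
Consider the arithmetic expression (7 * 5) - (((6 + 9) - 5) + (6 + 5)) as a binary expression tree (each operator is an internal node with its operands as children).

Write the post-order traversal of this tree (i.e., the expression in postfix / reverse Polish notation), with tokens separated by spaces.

7 5 * 6 9 + 5 - 6 5 + + -

Post-order on an expression tree gives postfix notation: for each operator, emit left operand, right operand, then the operator.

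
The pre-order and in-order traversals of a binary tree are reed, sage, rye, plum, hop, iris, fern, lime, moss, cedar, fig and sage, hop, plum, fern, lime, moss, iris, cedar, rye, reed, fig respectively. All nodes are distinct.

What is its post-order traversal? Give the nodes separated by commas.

The first element of pre-order is the root; it splits in-order into left and right subtrees.
Root reed: left subtree has 9 nodes {sage, hop, plum, fern, lime, moss, iris, cedar, rye}, right has 1 {fig}.
  Root sage: left subtree has 0 nodes { }, right has 8 {hop, plum, fern, lime, moss, iris, cedar, rye}.
    Root rye: left subtree has 7 nodes {hop, plum, fern, lime, moss, iris, cedar}, right has 0 { }.
      Root plum: left subtree has 1 node {hop}, right has 5 {fern, lime, moss, iris, cedar}.
        Root iris: left subtree has 3 nodes {fern, lime, moss}, right has 1 {cedar}.
          Root fern: left subtree has 0 nodes { }, right has 2 {lime, moss}.
            Root lime: left subtree has 0 nodes { }, right has 1 {moss}.

hop, moss, lime, fern, cedar, iris, plum, rye, sage, fig, reed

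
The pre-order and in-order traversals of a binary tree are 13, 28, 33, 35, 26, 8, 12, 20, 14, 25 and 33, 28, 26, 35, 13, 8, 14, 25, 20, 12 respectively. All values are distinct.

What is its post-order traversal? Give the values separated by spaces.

The first element of pre-order is the root; it splits in-order into left and right subtrees.
Root 13: left subtree has 4 nodes {33, 28, 26, 35}, right has 5 {8, 14, 25, 20, 12}.
  Root 28: left subtree has 1 node {33}, right has 2 {26, 35}.
    Root 35: left subtree has 1 node {26}, right has 0 { }.
  Root 8: left subtree has 0 nodes { }, right has 4 {14, 25, 20, 12}.
    Root 12: left subtree has 3 nodes {14, 25, 20}, right has 0 { }.
      Root 20: left subtree has 2 nodes {14, 25}, right has 0 { }.
        Root 14: left subtree has 0 nodes { }, right has 1 {25}.

33 26 35 28 25 14 20 12 8 13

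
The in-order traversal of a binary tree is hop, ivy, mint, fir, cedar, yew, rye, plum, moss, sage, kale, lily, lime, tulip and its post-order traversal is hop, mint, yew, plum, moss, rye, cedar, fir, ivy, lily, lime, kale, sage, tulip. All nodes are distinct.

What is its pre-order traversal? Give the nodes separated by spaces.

The last element of post-order is the root; it splits in-order into left and right subtrees.
Root tulip: left subtree has 13 nodes {hop, ivy, mint, fir, cedar, yew, rye, plum, moss, sage, kale, lily, lime}, right has 0 { }.
  Root sage: left subtree has 9 nodes {hop, ivy, mint, fir, cedar, yew, rye, plum, moss}, right has 3 {kale, lily, lime}.
    Root ivy: left subtree has 1 node {hop}, right has 7 {mint, fir, cedar, yew, rye, plum, moss}.
      Root fir: left subtree has 1 node {mint}, right has 5 {cedar, yew, rye, plum, moss}.
        Root cedar: left subtree has 0 nodes { }, right has 4 {yew, rye, plum, moss}.
          Root rye: left subtree has 1 node {yew}, right has 2 {plum, moss}.
            Root moss: left subtree has 1 node {plum}, right has 0 { }.
    Root kale: left subtree has 0 nodes { }, right has 2 {lily, lime}.
      Root lime: left subtree has 1 node {lily}, right has 0 { }.

tulip sage ivy hop fir mint cedar rye yew moss plum kale lime lily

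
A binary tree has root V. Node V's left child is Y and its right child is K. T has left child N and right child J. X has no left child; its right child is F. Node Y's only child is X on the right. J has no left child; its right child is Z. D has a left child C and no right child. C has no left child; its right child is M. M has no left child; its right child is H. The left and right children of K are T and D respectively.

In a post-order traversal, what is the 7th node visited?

T

Post-order visits the left subtree, then the right subtree, then the node.
At V: go left to Y.
  At Y: no left child.
  At Y: go right to X.
    At X: no left child.
    At X: go right to F.
      F is a leaf — visit F.
    Visit X.
  Visit Y.
At V: go right to K.
  At K: go left to T.
    At T: go left to N.
      N is a leaf — visit N.
    At T: go right to J.
      At J: no left child.
      At J: go right to Z.
        Z is a leaf — visit Z.
      Visit J.
    Visit T.
  At K: go right to D.
    At D: go left to C.
      At C: no left child.
      At C: go right to M.
        At M: no left child.
        At M: go right to H.
          H is a leaf — visit H.
        Visit M.
      Visit C.
    At D: no right child.
    Visit D.
  Visit K.
Visit V.
Full post-order sequence: F, X, Y, N, Z, J, T, H, M, C, D, K, V.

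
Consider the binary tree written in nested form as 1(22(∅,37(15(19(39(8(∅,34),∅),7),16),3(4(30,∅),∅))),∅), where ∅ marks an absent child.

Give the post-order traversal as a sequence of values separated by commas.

34, 8, 39, 7, 19, 16, 15, 30, 4, 3, 37, 22, 1

Post-order visits the left subtree, then the right subtree, then the node.
At 1: go left to 22.
  At 22: no left child.
  At 22: go right to 37.
    At 37: go left to 15.
      At 15: go left to 19.
        At 19: go left to 39.
          At 39: go left to 8.
            At 8: no left child.
            At 8: go right to 34.
              34 is a leaf — visit 34.
            Visit 8.
          At 39: no right child.
          Visit 39.
        At 19: go right to 7.
          7 is a leaf — visit 7.
        Visit 19.
      At 15: go right to 16.
        16 is a leaf — visit 16.
      Visit 15.
    At 37: go right to 3.
      At 3: go left to 4.
        At 4: go left to 30.
          30 is a leaf — visit 30.
        At 4: no right child.
        Visit 4.
      At 3: no right child.
      Visit 3.
    Visit 37.
  Visit 22.
At 1: no right child.
Visit 1.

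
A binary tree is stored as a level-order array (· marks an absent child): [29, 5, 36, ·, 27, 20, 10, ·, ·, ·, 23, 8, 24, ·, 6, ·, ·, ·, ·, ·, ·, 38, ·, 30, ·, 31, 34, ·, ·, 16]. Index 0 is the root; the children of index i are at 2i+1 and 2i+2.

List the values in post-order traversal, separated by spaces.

Post-order visits the left subtree, then the right subtree, then the node.
At 29: go left to 5.
  At 5: no left child.
  At 5: go right to 27.
    At 27: no left child.
    At 27: go right to 23.
      At 23: go left to 38.
        38 is a leaf — visit 38.
      At 23: no right child.
      Visit 23.
    Visit 27.
  Visit 5.
At 29: go right to 36.
  At 36: go left to 20.
    At 20: go left to 8.
      At 8: go left to 30.
        30 is a leaf — visit 30.
      At 8: no right child.
      Visit 8.
    At 20: go right to 24.
      At 24: go left to 31.
        31 is a leaf — visit 31.
      At 24: go right to 34.
        34 is a leaf — visit 34.
      Visit 24.
    Visit 20.
  At 36: go right to 10.
    At 10: no left child.
    At 10: go right to 6.
      At 6: go left to 16.
        16 is a leaf — visit 16.
      At 6: no right child.
      Visit 6.
    Visit 10.
  Visit 36.
Visit 29.

38 23 27 5 30 8 31 34 24 20 16 6 10 36 29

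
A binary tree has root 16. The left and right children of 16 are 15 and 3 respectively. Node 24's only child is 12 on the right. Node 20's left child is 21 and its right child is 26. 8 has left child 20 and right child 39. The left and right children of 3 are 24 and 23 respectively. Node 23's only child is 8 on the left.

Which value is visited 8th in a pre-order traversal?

20

Pre-order visits the node, then its left subtree, then its right subtree.
Visit 16.
At 16: go left to 15.
  15 is a leaf — visit 15.
At 16: go right to 3.
  Visit 3.
  At 3: go left to 24.
    Visit 24.
    At 24: no left child.
    At 24: go right to 12.
      12 is a leaf — visit 12.
  At 3: go right to 23.
    Visit 23.
    At 23: go left to 8.
      Visit 8.
      At 8: go left to 20.
        Visit 20.
        At 20: go left to 21.
          21 is a leaf — visit 21.
        At 20: go right to 26.
          26 is a leaf — visit 26.
      At 8: go right to 39.
        39 is a leaf — visit 39.
    At 23: no right child.
Full pre-order sequence: 16, 15, 3, 24, 12, 23, 8, 20, 21, 26, 39.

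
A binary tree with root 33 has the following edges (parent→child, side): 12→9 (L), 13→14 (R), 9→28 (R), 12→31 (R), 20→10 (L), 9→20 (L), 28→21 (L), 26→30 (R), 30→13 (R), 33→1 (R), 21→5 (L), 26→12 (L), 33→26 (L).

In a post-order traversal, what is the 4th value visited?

21

Post-order visits the left subtree, then the right subtree, then the node.
At 33: go left to 26.
  At 26: go left to 12.
    At 12: go left to 9.
      At 9: go left to 20.
        At 20: go left to 10.
          10 is a leaf — visit 10.
        At 20: no right child.
        Visit 20.
      At 9: go right to 28.
        At 28: go left to 21.
          At 21: go left to 5.
            5 is a leaf — visit 5.
          At 21: no right child.
          Visit 21.
        At 28: no right child.
        Visit 28.
      Visit 9.
    At 12: go right to 31.
      31 is a leaf — visit 31.
    Visit 12.
  At 26: go right to 30.
    At 30: no left child.
    At 30: go right to 13.
      At 13: no left child.
      At 13: go right to 14.
        14 is a leaf — visit 14.
      Visit 13.
    Visit 30.
  Visit 26.
At 33: go right to 1.
  1 is a leaf — visit 1.
Visit 33.
Full post-order sequence: 10, 20, 5, 21, 28, 9, 31, 12, 14, 13, 30, 26, 1, 33.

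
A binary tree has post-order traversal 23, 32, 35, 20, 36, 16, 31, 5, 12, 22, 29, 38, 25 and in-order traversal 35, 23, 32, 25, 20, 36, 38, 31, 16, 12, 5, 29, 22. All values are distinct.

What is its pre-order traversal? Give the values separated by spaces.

25 35 32 23 38 36 20 29 12 31 16 5 22

The last element of post-order is the root; it splits in-order into left and right subtrees.
Root 25: left subtree has 3 nodes {35, 23, 32}, right has 9 {20, 36, 38, 31, 16, 12, 5, 29, 22}.
  Root 35: left subtree has 0 nodes { }, right has 2 {23, 32}.
    Root 32: left subtree has 1 node {23}, right has 0 { }.
  Root 38: left subtree has 2 nodes {20, 36}, right has 6 {31, 16, 12, 5, 29, 22}.
    Root 36: left subtree has 1 node {20}, right has 0 { }.
    Root 29: left subtree has 4 nodes {31, 16, 12, 5}, right has 1 {22}.
      Root 12: left subtree has 2 nodes {31, 16}, right has 1 {5}.
        Root 31: left subtree has 0 nodes { }, right has 1 {16}.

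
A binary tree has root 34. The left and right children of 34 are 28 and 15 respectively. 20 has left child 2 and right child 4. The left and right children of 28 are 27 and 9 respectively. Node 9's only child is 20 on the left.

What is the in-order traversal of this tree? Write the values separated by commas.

27, 28, 2, 20, 4, 9, 34, 15

In-order visits the left subtree, then the node, then the right subtree.
At 34: go left to 28.
  At 28: go left to 27.
    27 is a leaf — visit 27.
  Visit 28.
  At 28: go right to 9.
    At 9: go left to 20.
      At 20: go left to 2.
        2 is a leaf — visit 2.
      Visit 20.
      At 20: go right to 4.
        4 is a leaf — visit 4.
    Visit 9.
    At 9: no right child.
Visit 34.
At 34: go right to 15.
  15 is a leaf — visit 15.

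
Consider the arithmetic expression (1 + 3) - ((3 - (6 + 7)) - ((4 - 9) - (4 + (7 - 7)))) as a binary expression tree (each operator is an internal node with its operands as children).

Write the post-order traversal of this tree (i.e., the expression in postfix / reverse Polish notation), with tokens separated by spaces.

Post-order on an expression tree gives postfix notation: for each operator, emit left operand, right operand, then the operator.

1 3 + 3 6 7 + - 4 9 - 4 7 7 - + - - -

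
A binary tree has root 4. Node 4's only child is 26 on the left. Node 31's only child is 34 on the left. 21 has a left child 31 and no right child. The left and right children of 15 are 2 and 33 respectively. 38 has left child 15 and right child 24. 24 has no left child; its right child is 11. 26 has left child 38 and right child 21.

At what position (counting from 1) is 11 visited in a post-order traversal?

Post-order visits the left subtree, then the right subtree, then the node.
At 4: go left to 26.
  At 26: go left to 38.
    At 38: go left to 15.
      At 15: go left to 2.
        2 is a leaf — visit 2.
      At 15: go right to 33.
        33 is a leaf — visit 33.
      Visit 15.
    At 38: go right to 24.
      At 24: no left child.
      At 24: go right to 11.
        11 is a leaf — visit 11.
      Visit 24.
    Visit 38.
  At 26: go right to 21.
    At 21: go left to 31.
      At 31: go left to 34.
        34 is a leaf — visit 34.
      At 31: no right child.
      Visit 31.
    At 21: no right child.
    Visit 21.
  Visit 26.
At 4: no right child.
Visit 4.
Full post-order sequence: 2, 33, 15, 11, 24, 38, 34, 31, 21, 26, 4.

4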